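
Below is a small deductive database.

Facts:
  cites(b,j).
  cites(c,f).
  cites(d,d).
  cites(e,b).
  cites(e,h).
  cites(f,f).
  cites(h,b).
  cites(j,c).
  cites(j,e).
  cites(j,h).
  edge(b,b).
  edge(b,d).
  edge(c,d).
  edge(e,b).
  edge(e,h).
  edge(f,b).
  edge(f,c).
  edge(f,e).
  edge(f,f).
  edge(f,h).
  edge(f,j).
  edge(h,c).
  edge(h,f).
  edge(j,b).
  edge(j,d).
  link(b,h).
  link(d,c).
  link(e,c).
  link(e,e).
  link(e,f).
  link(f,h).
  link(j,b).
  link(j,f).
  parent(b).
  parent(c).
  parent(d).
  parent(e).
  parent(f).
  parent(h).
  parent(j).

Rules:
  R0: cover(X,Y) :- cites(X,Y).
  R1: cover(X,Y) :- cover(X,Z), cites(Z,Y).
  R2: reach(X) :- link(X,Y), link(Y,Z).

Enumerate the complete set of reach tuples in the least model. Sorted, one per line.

reach(e)
reach(j)

round 1: derive reach(e) via R2 from link(e,e), link(e,c)
round 1: derive reach(j) via R2 from link(j,b), link(b,h)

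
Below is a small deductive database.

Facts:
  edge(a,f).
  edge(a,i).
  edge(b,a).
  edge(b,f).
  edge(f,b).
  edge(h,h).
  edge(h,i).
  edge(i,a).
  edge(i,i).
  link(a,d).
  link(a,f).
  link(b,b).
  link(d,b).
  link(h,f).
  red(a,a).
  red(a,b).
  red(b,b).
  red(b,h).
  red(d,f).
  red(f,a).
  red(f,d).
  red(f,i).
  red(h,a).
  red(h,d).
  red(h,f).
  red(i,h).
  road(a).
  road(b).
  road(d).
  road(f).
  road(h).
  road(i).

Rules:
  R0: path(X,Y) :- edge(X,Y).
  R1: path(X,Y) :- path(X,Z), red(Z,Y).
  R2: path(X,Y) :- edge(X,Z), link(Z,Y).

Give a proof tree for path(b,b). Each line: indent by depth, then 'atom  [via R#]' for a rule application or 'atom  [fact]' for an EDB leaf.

path(b,b)  [via R1]
  path(b,a)  [via R0]
    edge(b,a)  [fact]
  red(a,b)  [fact]

round 1: derive path(a,f) via R0 from edge(a,f)
round 1: derive path(a,i) via R0 from edge(a,i)
round 1: derive path(b,a) via R0 from edge(b,a)
round 1: derive path(b,f) via R0 from edge(b,f)
round 1: derive path(f,b) via R0 from edge(f,b)
round 1: derive path(h,h) via R0 from edge(h,h)
round 1: derive path(h,i) via R0 from edge(h,i)
round 1: derive path(i,a) via R0 from edge(i,a)
round 1: derive path(i,i) via R0 from edge(i,i)
round 1: derive path(b,d) via R2 from edge(b,a), link(a,d)
round 1: derive path(h,f) via R2 from edge(h,h), link(h,f)
round 1: derive path(i,d) via R2 from edge(i,a), link(a,d)
round 1: derive path(i,f) via R2 from edge(i,a), link(a,f)
round 2: derive path(a,a) via R1 from path(a,f), red(f,a)
round 2: derive path(a,d) via R1 from path(a,f), red(f,d)
round 2: derive path(a,h) via R1 from path(a,i), red(i,h)
round 2: derive path(b,b) via R1 from path(b,a), red(a,b)
round 2: derive path(b,i) via R1 from path(b,f), red(f,i)
round 2: derive path(f,h) via R1 from path(f,b), red(b,h)
round 2: derive path(h,a) via R1 from path(h,f), red(f,a)
round 2: derive path(h,d) via R1 from path(h,f), red(f,d)
round 2: derive path(i,b) via R1 from path(i,a), red(a,b)
round 2: derive path(i,h) via R1 from path(i,i), red(i,h)
round 3: derive path(a,b) via R1 from path(a,a), red(a,b)
round 3: derive path(b,h) via R1 from path(b,b), red(b,h)
round 3: derive path(f,a) via R1 from path(f,h), red(h,a)
round 3: derive path(f,d) via R1 from path(f,h), red(h,d)
round 3: derive path(f,f) via R1 from path(f,h), red(h,f)
round 3: derive path(h,b) via R1 from path(h,a), red(a,b)
round 4: derive path(f,i) via R1 from path(f,f), red(f,i)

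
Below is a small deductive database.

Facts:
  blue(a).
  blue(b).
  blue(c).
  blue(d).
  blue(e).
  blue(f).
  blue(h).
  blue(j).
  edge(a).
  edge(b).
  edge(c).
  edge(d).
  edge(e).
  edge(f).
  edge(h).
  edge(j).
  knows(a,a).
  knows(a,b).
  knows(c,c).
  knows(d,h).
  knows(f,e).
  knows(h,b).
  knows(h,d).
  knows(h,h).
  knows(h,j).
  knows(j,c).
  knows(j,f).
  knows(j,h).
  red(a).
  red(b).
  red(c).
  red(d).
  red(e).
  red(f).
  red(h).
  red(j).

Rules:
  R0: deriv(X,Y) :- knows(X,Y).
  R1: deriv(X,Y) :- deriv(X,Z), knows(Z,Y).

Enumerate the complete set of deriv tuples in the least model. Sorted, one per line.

deriv(a,a)
deriv(a,b)
deriv(c,c)
deriv(d,b)
deriv(d,c)
deriv(d,d)
deriv(d,e)
deriv(d,f)
deriv(d,h)
deriv(d,j)
deriv(f,e)
deriv(h,b)
deriv(h,c)
deriv(h,d)
deriv(h,e)
deriv(h,f)
deriv(h,h)
deriv(h,j)
deriv(j,b)
deriv(j,c)
deriv(j,d)
deriv(j,e)
deriv(j,f)
deriv(j,h)
deriv(j,j)

round 1: derive deriv(a,a) via R0 from knows(a,a)
round 1: derive deriv(a,b) via R0 from knows(a,b)
round 1: derive deriv(c,c) via R0 from knows(c,c)
round 1: derive deriv(d,h) via R0 from knows(d,h)
round 1: derive deriv(f,e) via R0 from knows(f,e)
round 1: derive deriv(h,b) via R0 from knows(h,b)
round 1: derive deriv(h,d) via R0 from knows(h,d)
round 1: derive deriv(h,h) via R0 from knows(h,h)
round 1: derive deriv(h,j) via R0 from knows(h,j)
round 1: derive deriv(j,c) via R0 from knows(j,c)
round 1: derive deriv(j,f) via R0 from knows(j,f)
round 1: derive deriv(j,h) via R0 from knows(j,h)
round 2: derive deriv(d,b) via R1 from deriv(d,h), knows(h,b)
round 2: derive deriv(d,d) via R1 from deriv(d,h), knows(h,d)
round 2: derive deriv(d,j) via R1 from deriv(d,h), knows(h,j)
round 2: derive deriv(h,c) via R1 from deriv(h,j), knows(j,c)
round 2: derive deriv(h,f) via R1 from deriv(h,j), knows(j,f)
round 2: derive deriv(j,b) via R1 from deriv(j,h), knows(h,b)
round 2: derive deriv(j,d) via R1 from deriv(j,h), knows(h,d)
round 2: derive deriv(j,e) via R1 from deriv(j,f), knows(f,e)
round 2: derive deriv(j,j) via R1 from deriv(j,h), knows(h,j)
round 3: derive deriv(d,c) via R1 from deriv(d,j), knows(j,c)
round 3: derive deriv(d,f) via R1 from deriv(d,j), knows(j,f)
round 3: derive deriv(h,e) via R1 from deriv(h,f), knows(f,e)
round 4: derive deriv(d,e) via R1 from deriv(d,f), knows(f,e)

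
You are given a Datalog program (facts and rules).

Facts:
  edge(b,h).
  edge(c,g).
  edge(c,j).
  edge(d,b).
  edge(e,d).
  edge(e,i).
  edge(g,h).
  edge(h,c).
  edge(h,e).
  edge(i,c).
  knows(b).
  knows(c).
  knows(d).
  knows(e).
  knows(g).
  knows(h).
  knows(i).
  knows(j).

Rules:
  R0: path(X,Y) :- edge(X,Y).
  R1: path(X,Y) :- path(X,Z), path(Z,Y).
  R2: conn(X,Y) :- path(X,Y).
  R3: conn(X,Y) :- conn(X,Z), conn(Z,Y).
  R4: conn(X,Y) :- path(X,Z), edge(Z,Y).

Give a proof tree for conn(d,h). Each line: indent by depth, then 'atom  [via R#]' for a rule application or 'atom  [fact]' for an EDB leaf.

conn(d,h)  [via R4]
  path(d,b)  [via R0]
    edge(d,b)  [fact]
  edge(b,h)  [fact]

round 1: derive path(b,h) via R0 from edge(b,h)
round 1: derive path(c,g) via R0 from edge(c,g)
round 1: derive path(c,j) via R0 from edge(c,j)
round 1: derive path(d,b) via R0 from edge(d,b)
round 1: derive path(e,d) via R0 from edge(e,d)
round 1: derive path(e,i) via R0 from edge(e,i)
round 1: derive path(g,h) via R0 from edge(g,h)
round 1: derive path(h,c) via R0 from edge(h,c)
round 1: derive path(h,e) via R0 from edge(h,e)
round 1: derive path(i,c) via R0 from edge(i,c)
round 2: derive path(b,c) via R1 from path(b,h), path(h,c)
round 2: derive path(b,e) via R1 from path(b,h), path(h,e)
round 2: derive path(c,h) via R1 from path(c,g), path(g,h)
round 2: derive path(d,h) via R1 from path(d,b), path(b,h)
round 2: derive path(e,b) via R1 from path(e,d), path(d,b)
round 2: derive path(e,c) via R1 from path(e,i), path(i,c)
round 2: derive path(g,c) via R1 from path(g,h), path(h,c)
round 2: derive path(g,e) via R1 from path(g,h), path(h,e)
round 2: derive path(h,d) via R1 from path(h,e), path(e,d)
round 2: derive path(h,g) via R1 from path(h,c), path(c,g)
round 2: derive path(h,i) via R1 from path(h,e), path(e,i)
round 2: derive path(h,j) via R1 from path(h,c), path(c,j)
round 2: derive path(i,g) via R1 from path(i,c), path(c,g)
round 2: derive path(i,j) via R1 from path(i,c), path(c,j)
round 2: derive conn(b,h) via R2 from path(b,h)
round 2: derive conn(c,g) via R2 from path(c,g)
round 2: derive conn(c,j) via R2 from path(c,j)
round 2: derive conn(d,b) via R2 from path(d,b)
round 2: derive conn(e,d) via R2 from path(e,d)
round 2: derive conn(e,i) via R2 from path(e,i)
round 2: derive conn(g,h) via R2 from path(g,h)
round 2: derive conn(h,c) via R2 from path(h,c)
round 2: derive conn(h,e) via R2 from path(h,e)
round 2: derive conn(i,c) via R2 from path(i,c)
round 2: derive conn(b,c) via R4 from path(b,h), edge(h,c)
round 2: derive conn(b,e) via R4 from path(b,h), edge(h,e)
round 2: derive conn(c,h) via R4 from path(c,g), edge(g,h)
round 2: derive conn(d,h) via R4 from path(d,b), edge(b,h)
round 2: derive conn(e,b) via R4 from path(e,d), edge(d,b)
round 2: derive conn(e,c) via R4 from path(e,i), edge(i,c)
round 2: derive conn(g,c) via R4 from path(g,h), edge(h,c)
round 2: derive conn(g,e) via R4 from path(g,h), edge(h,e)
round 2: derive conn(h,d) via R4 from path(h,e), edge(e,d)
round 2: derive conn(h,g) via R4 from path(h,c), edge(c,g)
round 2: derive conn(h,i) via R4 from path(h,e), edge(e,i)
round 2: derive conn(h,j) via R4 from path(h,c), edge(c,j)
round 2: derive conn(i,g) via R4 from path(i,c), edge(c,g)
round 2: derive conn(i,j) via R4 from path(i,c), edge(c,j)
round 3: derive path(b,b) via R1 from path(b,e), path(e,b)
round 3: derive path(b,d) via R1 from path(b,e), path(e,d)
round 3: derive path(b,g) via R1 from path(b,c), path(c,g)
round 3: derive path(b,i) via R1 from path(b,e), path(e,i)
round 3: derive path(b,j) via R1 from path(b,c), path(c,j)
round 3: derive path(c,c) via R1 from path(c,g), path(g,c)
round 3: derive path(c,d) via R1 from path(c,h), path(h,d)
round 3: derive path(c,e) via R1 from path(c,g), path(g,e)
round 3: derive path(c,i) via R1 from path(c,h), path(h,i)
round 3: derive path(d,c) via R1 from path(d,b), path(b,c)
round 3: derive path(d,d) via R1 from path(d,h), path(h,d)
round 3: derive path(d,e) via R1 from path(d,b), path(b,e)
round 3: derive path(d,g) via R1 from path(d,h), path(h,g)
round 3: derive path(d,i) via R1 from path(d,h), path(h,i)
round 3: derive path(d,j) via R1 from path(d,h), path(h,j)
round 3: derive path(e,e) via R1 from path(e,b), path(b,e)
round 3: derive path(e,g) via R1 from path(e,c), path(c,g)
round 3: derive path(e,h) via R1 from path(e,b), path(b,h)
round 3: derive path(e,j) via R1 from path(e,c), path(c,j)
round 3: derive path(g,b) via R1 from path(g,e), path(e,b)
round 3: derive path(g,d) via R1 from path(g,e), path(e,d)
round 3: derive path(g,g) via R1 from path(g,c), path(c,g)
round 3: derive path(g,i) via R1 from path(g,e), path(e,i)
round 3: derive path(g,j) via R1 from path(g,c), path(c,j)
round 3: derive path(h,b) via R1 from path(h,d), path(d,b)
round 3: derive path(h,h) via R1 from path(h,c), path(c,h)
round 3: derive path(i,e) via R1 from path(i,g), path(g,e)
round 3: derive path(i,h) via R1 from path(i,c), path(c,h)
round 3: derive conn(b,b) via R3 from conn(b,e), conn(e,b)
round 3: derive conn(b,d) via R3 from conn(b,e), conn(e,d)
round 3: derive conn(b,g) via R3 from conn(b,c), conn(c,g)
round 3: derive conn(b,i) via R3 from conn(b,e), conn(e,i)
round 3: derive conn(b,j) via R3 from conn(b,c), conn(c,j)
round 3: derive conn(c,c) via R3 from conn(c,g), conn(g,c)
round 3: derive conn(c,d) via R3 from conn(c,h), conn(h,d)
round 3: derive conn(c,e) via R3 from conn(c,g), conn(g,e)
round 3: derive conn(c,i) via R3 from conn(c,h), conn(h,i)
round 3: derive conn(d,c) via R3 from conn(d,b), conn(b,c)
round 3: derive conn(d,d) via R3 from conn(d,h), conn(h,d)
round 3: derive conn(d,e) via R3 from conn(d,b), conn(b,e)
round 3: derive conn(d,g) via R3 from conn(d,h), conn(h,g)
round 3: derive conn(d,i) via R3 from conn(d,h), conn(h,i)
round 3: derive conn(d,j) via R3 from conn(d,h), conn(h,j)
round 3: derive conn(e,e) via R3 from conn(e,b), conn(b,e)
round 3: derive conn(e,g) via R3 from conn(e,c), conn(c,g)
round 3: derive conn(e,h) via R3 from conn(e,b), conn(b,h)
round 3: derive conn(e,j) via R3 from conn(e,c), conn(c,j)
round 3: derive conn(g,b) via R3 from conn(g,e), conn(e,b)
round 3: derive conn(g,d) via R3 from conn(g,e), conn(e,d)
round 3: derive conn(g,g) via R3 from conn(g,c), conn(c,g)
round 3: derive conn(g,i) via R3 from conn(g,e), conn(e,i)
round 3: derive conn(g,j) via R3 from conn(g,c), conn(c,j)
round 3: derive conn(h,b) via R3 from conn(h,d), conn(d,b)
round 3: derive conn(h,h) via R3 from conn(h,c), conn(c,h)
round 3: derive conn(i,e) via R3 from conn(i,g), conn(g,e)
round 3: derive conn(i,h) via R3 from conn(i,c), conn(c,h)
round 4: derive path(c,b) via R1 from path(c,d), path(d,b)
round 4: derive path(i,b) via R1 from path(i,e), path(e,b)
round 4: derive path(i,d) via R1 from path(i,c), path(c,d)
round 4: derive path(i,i) via R1 from path(i,c), path(c,i)
round 4: derive conn(c,b) via R3 from conn(c,d), conn(d,b)
round 4: derive conn(i,b) via R3 from conn(i,e), conn(e,b)
round 4: derive conn(i,d) via R3 from conn(i,c), conn(c,d)
round 4: derive conn(i,i) via R3 from conn(i,c), conn(c,i)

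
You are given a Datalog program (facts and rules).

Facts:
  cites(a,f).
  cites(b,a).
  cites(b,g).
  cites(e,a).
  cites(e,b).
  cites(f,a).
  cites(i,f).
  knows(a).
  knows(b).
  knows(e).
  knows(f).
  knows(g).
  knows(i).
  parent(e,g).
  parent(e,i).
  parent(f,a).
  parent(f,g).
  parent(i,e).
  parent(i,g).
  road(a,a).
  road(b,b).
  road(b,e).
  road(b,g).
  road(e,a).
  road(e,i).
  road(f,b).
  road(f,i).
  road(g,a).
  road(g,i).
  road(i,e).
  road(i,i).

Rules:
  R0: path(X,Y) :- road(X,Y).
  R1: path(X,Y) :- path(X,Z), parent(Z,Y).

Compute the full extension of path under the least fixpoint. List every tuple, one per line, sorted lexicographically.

round 1: derive path(a,a) via R0 from road(a,a)
round 1: derive path(b,b) via R0 from road(b,b)
round 1: derive path(b,e) via R0 from road(b,e)
round 1: derive path(b,g) via R0 from road(b,g)
round 1: derive path(e,a) via R0 from road(e,a)
round 1: derive path(e,i) via R0 from road(e,i)
round 1: derive path(f,b) via R0 from road(f,b)
round 1: derive path(f,i) via R0 from road(f,i)
round 1: derive path(g,a) via R0 from road(g,a)
round 1: derive path(g,i) via R0 from road(g,i)
round 1: derive path(i,e) via R0 from road(i,e)
round 1: derive path(i,i) via R0 from road(i,i)
round 2: derive path(b,i) via R1 from path(b,e), parent(e,i)
round 2: derive path(e,e) via R1 from path(e,i), parent(i,e)
round 2: derive path(e,g) via R1 from path(e,i), parent(i,g)
round 2: derive path(f,e) via R1 from path(f,i), parent(i,e)
round 2: derive path(f,g) via R1 from path(f,i), parent(i,g)
round 2: derive path(g,e) via R1 from path(g,i), parent(i,e)
round 2: derive path(g,g) via R1 from path(g,i), parent(i,g)
round 2: derive path(i,g) via R1 from path(i,e), parent(e,g)

path(a,a)
path(b,b)
path(b,e)
path(b,g)
path(b,i)
path(e,a)
path(e,e)
path(e,g)
path(e,i)
path(f,b)
path(f,e)
path(f,g)
path(f,i)
path(g,a)
path(g,e)
path(g,g)
path(g,i)
path(i,e)
path(i,g)
path(i,i)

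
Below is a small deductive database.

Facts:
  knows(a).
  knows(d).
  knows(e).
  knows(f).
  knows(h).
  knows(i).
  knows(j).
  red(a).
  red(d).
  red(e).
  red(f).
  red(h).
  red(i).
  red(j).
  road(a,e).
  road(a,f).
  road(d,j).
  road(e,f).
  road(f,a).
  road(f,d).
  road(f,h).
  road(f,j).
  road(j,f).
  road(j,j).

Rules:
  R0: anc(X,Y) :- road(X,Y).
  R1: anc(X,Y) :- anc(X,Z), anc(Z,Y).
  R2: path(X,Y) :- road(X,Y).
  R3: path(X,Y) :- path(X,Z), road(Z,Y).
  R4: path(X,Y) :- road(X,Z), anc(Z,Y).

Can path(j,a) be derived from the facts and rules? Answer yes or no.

round 1: derive anc(a,e) via R0 from road(a,e)
round 1: derive anc(a,f) via R0 from road(a,f)
round 1: derive anc(d,j) via R0 from road(d,j)
round 1: derive anc(e,f) via R0 from road(e,f)
round 1: derive anc(f,a) via R0 from road(f,a)
round 1: derive anc(f,d) via R0 from road(f,d)
round 1: derive anc(f,h) via R0 from road(f,h)
round 1: derive anc(f,j) via R0 from road(f,j)
round 1: derive anc(j,f) via R0 from road(j,f)
round 1: derive anc(j,j) via R0 from road(j,j)
round 1: derive path(a,e) via R2 from road(a,e)
round 1: derive path(a,f) via R2 from road(a,f)
round 1: derive path(d,j) via R2 from road(d,j)
round 1: derive path(e,f) via R2 from road(e,f)
round 1: derive path(f,a) via R2 from road(f,a)
round 1: derive path(f,d) via R2 from road(f,d)
round 1: derive path(f,h) via R2 from road(f,h)
round 1: derive path(f,j) via R2 from road(f,j)
round 1: derive path(j,f) via R2 from road(j,f)
round 1: derive path(j,j) via R2 from road(j,j)
round 2: derive anc(a,a) via R1 from anc(a,f), anc(f,a)
round 2: derive anc(a,d) via R1 from anc(a,f), anc(f,d)
round 2: derive anc(a,h) via R1 from anc(a,f), anc(f,h)
round 2: derive anc(a,j) via R1 from anc(a,f), anc(f,j)
round 2: derive anc(d,f) via R1 from anc(d,j), anc(j,f)
round 2: derive anc(e,a) via R1 from anc(e,f), anc(f,a)
round 2: derive anc(e,d) via R1 from anc(e,f), anc(f,d)
round 2: derive anc(e,h) via R1 from anc(e,f), anc(f,h)
round 2: derive anc(e,j) via R1 from anc(e,f), anc(f,j)
round 2: derive anc(f,e) via R1 from anc(f,a), anc(a,e)
round 2: derive anc(f,f) via R1 from anc(f,a), anc(a,f)
round 2: derive anc(j,a) via R1 from anc(j,f), anc(f,a)
round 2: derive anc(j,d) via R1 from anc(j,f), anc(f,d)
round 2: derive anc(j,h) via R1 from anc(j,f), anc(f,h)
round 2: derive path(a,a) via R3 from path(a,f), road(f,a)
round 2: derive path(a,d) via R3 from path(a,f), road(f,d)
round 2: derive path(a,h) via R3 from path(a,f), road(f,h)
round 2: derive path(a,j) via R3 from path(a,f), road(f,j)
round 2: derive path(d,f) via R3 from path(d,j), road(j,f)
round 2: derive path(e,a) via R3 from path(e,f), road(f,a)
round 2: derive path(e,d) via R3 from path(e,f), road(f,d)
round 2: derive path(e,h) via R3 from path(e,f), road(f,h)
round 2: derive path(e,j) via R3 from path(e,f), road(f,j)
round 2: derive path(f,e) via R3 from path(f,a), road(a,e)
round 2: derive path(f,f) via R3 from path(f,a), road(a,f)
round 2: derive path(j,a) via R3 from path(j,f), road(f,a)
round 2: derive path(j,d) via R3 from path(j,f), road(f,d)
round 2: derive path(j,h) via R3 from path(j,f), road(f,h)
round 3: derive anc(d,a) via R1 from anc(d,f), anc(f,a)
round 3: derive anc(d,d) via R1 from anc(d,f), anc(f,d)
round 3: derive anc(d,e) via R1 from anc(d,f), anc(f,e)
round 3: derive anc(d,h) via R1 from anc(d,f), anc(f,h)
round 3: derive anc(e,e) via R1 from anc(e,a), anc(a,e)
round 3: derive anc(j,e) via R1 from anc(j,a), anc(a,e)
round 3: derive path(d,a) via R3 from path(d,f), road(f,a)
round 3: derive path(d,d) via R3 from path(d,f), road(f,d)
round 3: derive path(d,h) via R3 from path(d,f), road(f,h)
round 3: derive path(e,e) via R3 from path(e,a), road(a,e)
round 3: derive path(j,e) via R3 from path(j,a), road(a,e)
round 4: derive path(d,e) via R3 from path(d,a), road(a,e)

yes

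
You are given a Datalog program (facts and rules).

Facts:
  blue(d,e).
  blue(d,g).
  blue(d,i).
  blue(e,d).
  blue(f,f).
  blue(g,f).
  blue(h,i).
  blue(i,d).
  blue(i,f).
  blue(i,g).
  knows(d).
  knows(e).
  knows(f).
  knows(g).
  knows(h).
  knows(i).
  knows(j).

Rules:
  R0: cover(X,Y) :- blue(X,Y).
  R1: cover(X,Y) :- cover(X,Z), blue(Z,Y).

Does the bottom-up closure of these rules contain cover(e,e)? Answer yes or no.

yes

round 1: derive cover(d,e) via R0 from blue(d,e)
round 1: derive cover(d,g) via R0 from blue(d,g)
round 1: derive cover(d,i) via R0 from blue(d,i)
round 1: derive cover(e,d) via R0 from blue(e,d)
round 1: derive cover(f,f) via R0 from blue(f,f)
round 1: derive cover(g,f) via R0 from blue(g,f)
round 1: derive cover(h,i) via R0 from blue(h,i)
round 1: derive cover(i,d) via R0 from blue(i,d)
round 1: derive cover(i,f) via R0 from blue(i,f)
round 1: derive cover(i,g) via R0 from blue(i,g)
round 2: derive cover(d,d) via R1 from cover(d,e), blue(e,d)
round 2: derive cover(d,f) via R1 from cover(d,g), blue(g,f)
round 2: derive cover(e,e) via R1 from cover(e,d), blue(d,e)
round 2: derive cover(e,g) via R1 from cover(e,d), blue(d,g)
round 2: derive cover(e,i) via R1 from cover(e,d), blue(d,i)
round 2: derive cover(h,d) via R1 from cover(h,i), blue(i,d)
round 2: derive cover(h,f) via R1 from cover(h,i), blue(i,f)
round 2: derive cover(h,g) via R1 from cover(h,i), blue(i,g)
round 2: derive cover(i,e) via R1 from cover(i,d), blue(d,e)
round 2: derive cover(i,i) via R1 from cover(i,d), blue(d,i)
round 3: derive cover(e,f) via R1 from cover(e,g), blue(g,f)
round 3: derive cover(h,e) via R1 from cover(h,d), blue(d,e)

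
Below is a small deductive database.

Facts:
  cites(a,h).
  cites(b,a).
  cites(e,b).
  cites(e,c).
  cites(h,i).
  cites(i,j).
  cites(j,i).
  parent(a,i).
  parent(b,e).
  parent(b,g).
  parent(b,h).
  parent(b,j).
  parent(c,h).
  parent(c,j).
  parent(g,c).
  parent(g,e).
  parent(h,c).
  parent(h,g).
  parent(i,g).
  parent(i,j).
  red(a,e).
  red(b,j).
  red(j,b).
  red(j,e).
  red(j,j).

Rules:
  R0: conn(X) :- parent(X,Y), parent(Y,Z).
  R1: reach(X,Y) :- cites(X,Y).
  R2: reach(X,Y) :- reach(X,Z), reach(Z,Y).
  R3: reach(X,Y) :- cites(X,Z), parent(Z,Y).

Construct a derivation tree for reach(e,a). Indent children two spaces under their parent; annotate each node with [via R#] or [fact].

round 1: derive reach(a,h) via R1 from cites(a,h)
round 1: derive reach(b,a) via R1 from cites(b,a)
round 1: derive reach(e,b) via R1 from cites(e,b)
round 1: derive reach(e,c) via R1 from cites(e,c)
round 1: derive reach(h,i) via R1 from cites(h,i)
round 1: derive reach(i,j) via R1 from cites(i,j)
round 1: derive reach(j,i) via R1 from cites(j,i)
round 1: derive reach(a,c) via R3 from cites(a,h), parent(h,c)
round 1: derive reach(a,g) via R3 from cites(a,h), parent(h,g)
round 1: derive reach(b,i) via R3 from cites(b,a), parent(a,i)
round 1: derive reach(e,e) via R3 from cites(e,b), parent(b,e)
round 1: derive reach(e,g) via R3 from cites(e,b), parent(b,g)
round 1: derive reach(e,h) via R3 from cites(e,b), parent(b,h)
round 1: derive reach(e,j) via R3 from cites(e,b), parent(b,j)
round 1: derive reach(h,g) via R3 from cites(h,i), parent(i,g)
round 1: derive reach(h,j) via R3 from cites(h,i), parent(i,j)
round 1: derive reach(j,g) via R3 from cites(j,i), parent(i,g)
round 1: derive reach(j,j) via R3 from cites(j,i), parent(i,j)
round 2: derive reach(a,i) via R2 from reach(a,h), reach(h,i)
round 2: derive reach(a,j) via R2 from reach(a,h), reach(h,j)
round 2: derive reach(b,c) via R2 from reach(b,a), reach(a,c)
round 2: derive reach(b,g) via R2 from reach(b,a), reach(a,g)
round 2: derive reach(b,h) via R2 from reach(b,a), reach(a,h)
round 2: derive reach(b,j) via R2 from reach(b,i), reach(i,j)
round 2: derive reach(e,a) via R2 from reach(e,b), reach(b,a)
round 2: derive reach(e,i) via R2 from reach(e,b), reach(b,i)
round 2: derive reach(i,g) via R2 from reach(i,j), reach(j,g)
round 2: derive reach(i,i) via R2 from reach(i,j), reach(j,i)

reach(e,a)  [via R2]
  reach(e,b)  [via R1]
    cites(e,b)  [fact]
  reach(b,a)  [via R1]
    cites(b,a)  [fact]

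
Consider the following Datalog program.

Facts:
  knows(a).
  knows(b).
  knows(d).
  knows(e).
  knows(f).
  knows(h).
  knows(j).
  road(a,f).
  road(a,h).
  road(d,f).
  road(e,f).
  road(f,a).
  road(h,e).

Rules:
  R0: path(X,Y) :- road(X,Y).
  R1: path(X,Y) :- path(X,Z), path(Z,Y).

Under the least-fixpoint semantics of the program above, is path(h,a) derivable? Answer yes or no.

yes

round 1: derive path(a,f) via R0 from road(a,f)
round 1: derive path(a,h) via R0 from road(a,h)
round 1: derive path(d,f) via R0 from road(d,f)
round 1: derive path(e,f) via R0 from road(e,f)
round 1: derive path(f,a) via R0 from road(f,a)
round 1: derive path(h,e) via R0 from road(h,e)
round 2: derive path(a,a) via R1 from path(a,f), path(f,a)
round 2: derive path(a,e) via R1 from path(a,h), path(h,e)
round 2: derive path(d,a) via R1 from path(d,f), path(f,a)
round 2: derive path(e,a) via R1 from path(e,f), path(f,a)
round 2: derive path(f,f) via R1 from path(f,a), path(a,f)
round 2: derive path(f,h) via R1 from path(f,a), path(a,h)
round 2: derive path(h,f) via R1 from path(h,e), path(e,f)
round 3: derive path(d,e) via R1 from path(d,a), path(a,e)
round 3: derive path(d,h) via R1 from path(d,a), path(a,h)
round 3: derive path(e,e) via R1 from path(e,a), path(a,e)
round 3: derive path(e,h) via R1 from path(e,a), path(a,h)
round 3: derive path(f,e) via R1 from path(f,a), path(a,e)
round 3: derive path(h,a) via R1 from path(h,e), path(e,a)
round 3: derive path(h,h) via R1 from path(h,f), path(f,h)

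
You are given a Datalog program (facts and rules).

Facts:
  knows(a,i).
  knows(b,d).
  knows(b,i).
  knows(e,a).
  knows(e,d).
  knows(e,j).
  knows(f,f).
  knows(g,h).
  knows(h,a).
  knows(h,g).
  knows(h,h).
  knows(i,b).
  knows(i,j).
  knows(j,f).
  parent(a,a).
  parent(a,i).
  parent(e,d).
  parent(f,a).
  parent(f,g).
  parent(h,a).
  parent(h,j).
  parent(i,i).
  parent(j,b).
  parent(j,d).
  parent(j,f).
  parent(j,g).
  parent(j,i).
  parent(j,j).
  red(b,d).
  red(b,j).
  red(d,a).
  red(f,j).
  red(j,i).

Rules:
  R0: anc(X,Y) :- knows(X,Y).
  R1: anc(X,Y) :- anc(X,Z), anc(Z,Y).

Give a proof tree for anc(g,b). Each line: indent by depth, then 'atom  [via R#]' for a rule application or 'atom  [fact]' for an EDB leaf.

anc(g,b)  [via R1]
  anc(g,a)  [via R1]
    anc(g,h)  [via R0]
      knows(g,h)  [fact]
    anc(h,a)  [via R0]
      knows(h,a)  [fact]
  anc(a,b)  [via R1]
    anc(a,i)  [via R0]
      knows(a,i)  [fact]
    anc(i,b)  [via R0]
      knows(i,b)  [fact]

round 1: derive anc(a,i) via R0 from knows(a,i)
round 1: derive anc(b,d) via R0 from knows(b,d)
round 1: derive anc(b,i) via R0 from knows(b,i)
round 1: derive anc(e,a) via R0 from knows(e,a)
round 1: derive anc(e,d) via R0 from knows(e,d)
round 1: derive anc(e,j) via R0 from knows(e,j)
round 1: derive anc(f,f) via R0 from knows(f,f)
round 1: derive anc(g,h) via R0 from knows(g,h)
round 1: derive anc(h,a) via R0 from knows(h,a)
round 1: derive anc(h,g) via R0 from knows(h,g)
round 1: derive anc(h,h) via R0 from knows(h,h)
round 1: derive anc(i,b) via R0 from knows(i,b)
round 1: derive anc(i,j) via R0 from knows(i,j)
round 1: derive anc(j,f) via R0 from knows(j,f)
round 2: derive anc(a,b) via R1 from anc(a,i), anc(i,b)
round 2: derive anc(a,j) via R1 from anc(a,i), anc(i,j)
round 2: derive anc(b,b) via R1 from anc(b,i), anc(i,b)
round 2: derive anc(b,j) via R1 from anc(b,i), anc(i,j)
round 2: derive anc(e,f) via R1 from anc(e,j), anc(j,f)
round 2: derive anc(e,i) via R1 from anc(e,a), anc(a,i)
round 2: derive anc(g,a) via R1 from anc(g,h), anc(h,a)
round 2: derive anc(g,g) via R1 from anc(g,h), anc(h,g)
round 2: derive anc(h,i) via R1 from anc(h,a), anc(a,i)
round 2: derive anc(i,d) via R1 from anc(i,b), anc(b,d)
round 2: derive anc(i,f) via R1 from anc(i,j), anc(j,f)
round 2: derive anc(i,i) via R1 from anc(i,b), anc(b,i)
round 3: derive anc(a,d) via R1 from anc(a,b), anc(b,d)
round 3: derive anc(a,f) via R1 from anc(a,i), anc(i,f)
round 3: derive anc(b,f) via R1 from anc(b,i), anc(i,f)
round 3: derive anc(e,b) via R1 from anc(e,a), anc(a,b)
round 3: derive anc(g,b) via R1 from anc(g,a), anc(a,b)
round 3: derive anc(g,i) via R1 from anc(g,a), anc(a,i)
round 3: derive anc(g,j) via R1 from anc(g,a), anc(a,j)
round 3: derive anc(h,b) via R1 from anc(h,a), anc(a,b)
round 3: derive anc(h,d) via R1 from anc(h,i), anc(i,d)
round 3: derive anc(h,f) via R1 from anc(h,i), anc(i,f)
round 3: derive anc(h,j) via R1 from anc(h,a), anc(a,j)
round 4: derive anc(g,d) via R1 from anc(g,a), anc(a,d)
round 4: derive anc(g,f) via R1 from anc(g,a), anc(a,f)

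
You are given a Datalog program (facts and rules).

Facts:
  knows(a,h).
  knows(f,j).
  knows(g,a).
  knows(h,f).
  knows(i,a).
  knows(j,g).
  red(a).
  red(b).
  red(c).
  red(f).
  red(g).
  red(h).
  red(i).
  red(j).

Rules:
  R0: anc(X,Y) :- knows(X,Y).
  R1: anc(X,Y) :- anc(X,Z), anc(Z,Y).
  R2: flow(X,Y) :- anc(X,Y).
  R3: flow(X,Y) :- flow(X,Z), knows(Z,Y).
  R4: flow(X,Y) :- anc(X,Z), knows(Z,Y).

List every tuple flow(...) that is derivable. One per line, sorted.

flow(a,a)
flow(a,f)
flow(a,g)
flow(a,h)
flow(a,j)
flow(f,a)
flow(f,f)
flow(f,g)
flow(f,h)
flow(f,j)
flow(g,a)
flow(g,f)
flow(g,g)
flow(g,h)
flow(g,j)
flow(h,a)
flow(h,f)
flow(h,g)
flow(h,h)
flow(h,j)
flow(i,a)
flow(i,f)
flow(i,g)
flow(i,h)
flow(i,j)
flow(j,a)
flow(j,f)
flow(j,g)
flow(j,h)
flow(j,j)

round 1: derive anc(a,h) via R0 from knows(a,h)
round 1: derive anc(f,j) via R0 from knows(f,j)
round 1: derive anc(g,a) via R0 from knows(g,a)
round 1: derive anc(h,f) via R0 from knows(h,f)
round 1: derive anc(i,a) via R0 from knows(i,a)
round 1: derive anc(j,g) via R0 from knows(j,g)
round 2: derive anc(a,f) via R1 from anc(a,h), anc(h,f)
round 2: derive anc(f,g) via R1 from anc(f,j), anc(j,g)
round 2: derive anc(g,h) via R1 from anc(g,a), anc(a,h)
round 2: derive anc(h,j) via R1 from anc(h,f), anc(f,j)
round 2: derive anc(i,h) via R1 from anc(i,a), anc(a,h)
round 2: derive anc(j,a) via R1 from anc(j,g), anc(g,a)
round 2: derive flow(a,h) via R2 from anc(a,h)
round 2: derive flow(f,j) via R2 from anc(f,j)
round 2: derive flow(g,a) via R2 from anc(g,a)
round 2: derive flow(h,f) via R2 from anc(h,f)
round 2: derive flow(i,a) via R2 from anc(i,a)
round 2: derive flow(j,g) via R2 from anc(j,g)
round 2: derive flow(a,f) via R4 from anc(a,h), knows(h,f)
round 2: derive flow(f,g) via R4 from anc(f,j), knows(j,g)
round 2: derive flow(g,h) via R4 from anc(g,a), knows(a,h)
round 2: derive flow(h,j) via R4 from anc(h,f), knows(f,j)
round 2: derive flow(i,h) via R4 from anc(i,a), knows(a,h)
round 2: derive flow(j,a) via R4 from anc(j,g), knows(g,a)
round 3: derive anc(a,g) via R1 from anc(a,f), anc(f,g)
round 3: derive anc(a,j) via R1 from anc(a,f), anc(f,j)
round 3: derive anc(f,a) via R1 from anc(f,g), anc(g,a)
round 3: derive anc(f,h) via R1 from anc(f,g), anc(g,h)
round 3: derive anc(g,f) via R1 from anc(g,a), anc(a,f)
round 3: derive anc(g,j) via R1 from anc(g,h), anc(h,j)
round 3: derive anc(h,a) via R1 from anc(h,j), anc(j,a)
round 3: derive anc(h,g) via R1 from anc(h,f), anc(f,g)
round 3: derive anc(i,f) via R1 from anc(i,a), anc(a,f)
round 3: derive anc(i,j) via R1 from anc(i,h), anc(h,j)
round 3: derive anc(j,f) via R1 from anc(j,a), anc(a,f)
round 3: derive anc(j,h) via R1 from anc(j,a), anc(a,h)
round 3: derive flow(a,j) via R3 from flow(a,f), knows(f,j)
round 3: derive flow(f,a) via R3 from flow(f,g), knows(g,a)
round 3: derive flow(g,f) via R3 from flow(g,h), knows(h,f)
round 3: derive flow(h,g) via R3 from flow(h,j), knows(j,g)
round 3: derive flow(i,f) via R3 from flow(i,h), knows(h,f)
round 3: derive flow(j,h) via R3 from flow(j,a), knows(a,h)
round 4: derive anc(a,a) via R1 from anc(a,f), anc(f,a)
round 4: derive anc(f,f) via R1 from anc(f,a), anc(a,f)
round 4: derive anc(g,g) via R1 from anc(g,a), anc(a,g)
round 4: derive anc(h,h) via R1 from anc(h,a), anc(a,h)
round 4: derive anc(i,g) via R1 from anc(i,a), anc(a,g)
round 4: derive anc(j,j) via R1 from anc(j,a), anc(a,j)
round 4: derive flow(a,g) via R2 from anc(a,g)
round 4: derive flow(f,h) via R2 from anc(f,h)
round 4: derive flow(g,j) via R2 from anc(g,j)
round 4: derive flow(h,a) via R2 from anc(h,a)
round 4: derive flow(i,j) via R2 from anc(i,j)
round 4: derive flow(j,f) via R2 from anc(j,f)
round 4: derive flow(a,a) via R4 from anc(a,g), knows(g,a)
round 4: derive flow(f,f) via R4 from anc(f,h), knows(h,f)
round 4: derive flow(g,g) via R4 from anc(g,j), knows(j,g)
round 4: derive flow(h,h) via R4 from anc(h,a), knows(a,h)
round 4: derive flow(i,g) via R4 from anc(i,j), knows(j,g)
round 4: derive flow(j,j) via R4 from anc(j,f), knows(f,j)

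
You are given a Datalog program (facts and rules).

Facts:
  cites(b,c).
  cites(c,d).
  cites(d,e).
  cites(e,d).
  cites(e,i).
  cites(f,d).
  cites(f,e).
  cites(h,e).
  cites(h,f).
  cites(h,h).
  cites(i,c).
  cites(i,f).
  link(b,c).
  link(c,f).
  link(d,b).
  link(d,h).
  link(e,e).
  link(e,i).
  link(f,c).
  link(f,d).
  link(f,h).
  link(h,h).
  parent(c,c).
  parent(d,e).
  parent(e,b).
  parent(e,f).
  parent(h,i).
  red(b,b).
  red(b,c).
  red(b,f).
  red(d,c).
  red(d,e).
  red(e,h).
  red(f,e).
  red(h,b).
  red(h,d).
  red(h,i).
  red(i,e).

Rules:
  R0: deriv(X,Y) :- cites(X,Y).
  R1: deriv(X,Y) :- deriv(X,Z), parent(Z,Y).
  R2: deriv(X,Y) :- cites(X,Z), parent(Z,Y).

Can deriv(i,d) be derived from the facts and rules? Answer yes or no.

round 1: derive deriv(b,c) via R0 from cites(b,c)
round 1: derive deriv(c,d) via R0 from cites(c,d)
round 1: derive deriv(d,e) via R0 from cites(d,e)
round 1: derive deriv(e,d) via R0 from cites(e,d)
round 1: derive deriv(e,i) via R0 from cites(e,i)
round 1: derive deriv(f,d) via R0 from cites(f,d)
round 1: derive deriv(f,e) via R0 from cites(f,e)
round 1: derive deriv(h,e) via R0 from cites(h,e)
round 1: derive deriv(h,f) via R0 from cites(h,f)
round 1: derive deriv(h,h) via R0 from cites(h,h)
round 1: derive deriv(i,c) via R0 from cites(i,c)
round 1: derive deriv(i,f) via R0 from cites(i,f)
round 1: derive deriv(c,e) via R2 from cites(c,d), parent(d,e)
round 1: derive deriv(d,b) via R2 from cites(d,e), parent(e,b)
round 1: derive deriv(d,f) via R2 from cites(d,e), parent(e,f)
round 1: derive deriv(e,e) via R2 from cites(e,d), parent(d,e)
round 1: derive deriv(f,b) via R2 from cites(f,e), parent(e,b)
round 1: derive deriv(f,f) via R2 from cites(f,e), parent(e,f)
round 1: derive deriv(h,b) via R2 from cites(h,e), parent(e,b)
round 1: derive deriv(h,i) via R2 from cites(h,h), parent(h,i)
round 2: derive deriv(c,b) via R1 from deriv(c,e), parent(e,b)
round 2: derive deriv(c,f) via R1 from deriv(c,e), parent(e,f)
round 2: derive deriv(e,b) via R1 from deriv(e,e), parent(e,b)
round 2: derive deriv(e,f) via R1 from deriv(e,e), parent(e,f)

no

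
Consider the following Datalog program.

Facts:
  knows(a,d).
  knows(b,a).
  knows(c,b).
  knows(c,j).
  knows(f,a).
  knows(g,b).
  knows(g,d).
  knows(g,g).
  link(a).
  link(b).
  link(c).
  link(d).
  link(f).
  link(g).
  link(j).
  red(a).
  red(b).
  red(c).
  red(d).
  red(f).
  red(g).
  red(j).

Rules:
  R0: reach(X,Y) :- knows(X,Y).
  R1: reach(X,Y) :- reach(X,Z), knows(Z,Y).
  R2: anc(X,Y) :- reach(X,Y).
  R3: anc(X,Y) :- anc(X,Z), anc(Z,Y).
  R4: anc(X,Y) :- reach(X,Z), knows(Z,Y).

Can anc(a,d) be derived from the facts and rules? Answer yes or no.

round 1: derive reach(a,d) via R0 from knows(a,d)
round 1: derive reach(b,a) via R0 from knows(b,a)
round 1: derive reach(c,b) via R0 from knows(c,b)
round 1: derive reach(c,j) via R0 from knows(c,j)
round 1: derive reach(f,a) via R0 from knows(f,a)
round 1: derive reach(g,b) via R0 from knows(g,b)
round 1: derive reach(g,d) via R0 from knows(g,d)
round 1: derive reach(g,g) via R0 from knows(g,g)
round 2: derive reach(b,d) via R1 from reach(b,a), knows(a,d)
round 2: derive reach(c,a) via R1 from reach(c,b), knows(b,a)
round 2: derive reach(f,d) via R1 from reach(f,a), knows(a,d)
round 2: derive reach(g,a) via R1 from reach(g,b), knows(b,a)
round 2: derive anc(a,d) via R2 from reach(a,d)
round 2: derive anc(b,a) via R2 from reach(b,a)
round 2: derive anc(c,b) via R2 from reach(c,b)
round 2: derive anc(c,j) via R2 from reach(c,j)
round 2: derive anc(f,a) via R2 from reach(f,a)
round 2: derive anc(g,b) via R2 from reach(g,b)
round 2: derive anc(g,d) via R2 from reach(g,d)
round 2: derive anc(g,g) via R2 from reach(g,g)
round 2: derive anc(b,d) via R4 from reach(b,a), knows(a,d)
round 2: derive anc(c,a) via R4 from reach(c,b), knows(b,a)
round 2: derive anc(f,d) via R4 from reach(f,a), knows(a,d)
round 2: derive anc(g,a) via R4 from reach(g,b), knows(b,a)
round 3: derive reach(c,d) via R1 from reach(c,a), knows(a,d)
round 3: derive anc(c,d) via R3 from anc(c,a), anc(a,d)

yes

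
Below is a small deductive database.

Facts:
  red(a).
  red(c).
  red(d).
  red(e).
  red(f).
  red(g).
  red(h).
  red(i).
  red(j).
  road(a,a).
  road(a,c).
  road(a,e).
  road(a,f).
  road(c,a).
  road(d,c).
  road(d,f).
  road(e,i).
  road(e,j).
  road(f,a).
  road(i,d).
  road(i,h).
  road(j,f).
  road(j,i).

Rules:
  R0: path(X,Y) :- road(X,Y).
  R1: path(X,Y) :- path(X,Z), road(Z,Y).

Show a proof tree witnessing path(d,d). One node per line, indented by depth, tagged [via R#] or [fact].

round 1: derive path(a,a) via R0 from road(a,a)
round 1: derive path(a,c) via R0 from road(a,c)
round 1: derive path(a,e) via R0 from road(a,e)
round 1: derive path(a,f) via R0 from road(a,f)
round 1: derive path(c,a) via R0 from road(c,a)
round 1: derive path(d,c) via R0 from road(d,c)
round 1: derive path(d,f) via R0 from road(d,f)
round 1: derive path(e,i) via R0 from road(e,i)
round 1: derive path(e,j) via R0 from road(e,j)
round 1: derive path(f,a) via R0 from road(f,a)
round 1: derive path(i,d) via R0 from road(i,d)
round 1: derive path(i,h) via R0 from road(i,h)
round 1: derive path(j,f) via R0 from road(j,f)
round 1: derive path(j,i) via R0 from road(j,i)
round 2: derive path(a,i) via R1 from path(a,e), road(e,i)
round 2: derive path(a,j) via R1 from path(a,e), road(e,j)
round 2: derive path(c,c) via R1 from path(c,a), road(a,c)
round 2: derive path(c,e) via R1 from path(c,a), road(a,e)
round 2: derive path(c,f) via R1 from path(c,a), road(a,f)
round 2: derive path(d,a) via R1 from path(d,c), road(c,a)
round 2: derive path(e,d) via R1 from path(e,i), road(i,d)
round 2: derive path(e,f) via R1 from path(e,j), road(j,f)
round 2: derive path(e,h) via R1 from path(e,i), road(i,h)
round 2: derive path(f,c) via R1 from path(f,a), road(a,c)
round 2: derive path(f,e) via R1 from path(f,a), road(a,e)
round 2: derive path(f,f) via R1 from path(f,a), road(a,f)
round 2: derive path(i,c) via R1 from path(i,d), road(d,c)
round 2: derive path(i,f) via R1 from path(i,d), road(d,f)
round 2: derive path(j,a) via R1 from path(j,f), road(f,a)
round 2: derive path(j,d) via R1 from path(j,i), road(i,d)
round 2: derive path(j,h) via R1 from path(j,i), road(i,h)
round 3: derive path(a,d) via R1 from path(a,i), road(i,d)
round 3: derive path(a,h) via R1 from path(a,i), road(i,h)
round 3: derive path(c,i) via R1 from path(c,e), road(e,i)
round 3: derive path(c,j) via R1 from path(c,e), road(e,j)
round 3: derive path(d,e) via R1 from path(d,a), road(a,e)
round 3: derive path(e,a) via R1 from path(e,f), road(f,a)
round 3: derive path(e,c) via R1 from path(e,d), road(d,c)
round 3: derive path(f,i) via R1 from path(f,e), road(e,i)
round 3: derive path(f,j) via R1 from path(f,e), road(e,j)
round 3: derive path(i,a) via R1 from path(i,c), road(c,a)
round 3: derive path(j,c) via R1 from path(j,a), road(a,c)
round 3: derive path(j,e) via R1 from path(j,a), road(a,e)
round 4: derive path(c,d) via R1 from path(c,i), road(i,d)
round 4: derive path(c,h) via R1 from path(c,i), road(i,h)
round 4: derive path(d,i) via R1 from path(d,e), road(e,i)
round 4: derive path(d,j) via R1 from path(d,e), road(e,j)
round 4: derive path(e,e) via R1 from path(e,a), road(a,e)
round 4: derive path(f,d) via R1 from path(f,i), road(i,d)
round 4: derive path(f,h) via R1 from path(f,i), road(i,h)
round 4: derive path(i,e) via R1 from path(i,a), road(a,e)
round 4: derive path(j,j) via R1 from path(j,e), road(e,j)
round 5: derive path(d,d) via R1 from path(d,i), road(i,d)
round 5: derive path(d,h) via R1 from path(d,i), road(i,h)
round 5: derive path(i,i) via R1 from path(i,e), road(e,i)
round 5: derive path(i,j) via R1 from path(i,e), road(e,j)

path(d,d)  [via R1]
  path(d,i)  [via R1]
    path(d,e)  [via R1]
      path(d,a)  [via R1]
        path(d,c)  [via R0]
          road(d,c)  [fact]
        road(c,a)  [fact]
      road(a,e)  [fact]
    road(e,i)  [fact]
  road(i,d)  [fact]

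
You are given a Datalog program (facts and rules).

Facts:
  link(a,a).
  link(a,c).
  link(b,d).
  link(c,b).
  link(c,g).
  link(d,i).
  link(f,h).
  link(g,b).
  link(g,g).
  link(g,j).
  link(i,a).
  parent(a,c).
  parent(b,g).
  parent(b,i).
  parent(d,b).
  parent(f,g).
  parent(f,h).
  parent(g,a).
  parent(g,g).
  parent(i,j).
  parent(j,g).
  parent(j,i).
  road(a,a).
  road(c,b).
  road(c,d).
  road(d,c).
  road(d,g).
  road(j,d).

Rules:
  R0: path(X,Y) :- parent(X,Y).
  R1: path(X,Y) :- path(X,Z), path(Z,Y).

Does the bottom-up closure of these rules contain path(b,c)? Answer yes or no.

round 1: derive path(a,c) via R0 from parent(a,c)
round 1: derive path(b,g) via R0 from parent(b,g)
round 1: derive path(b,i) via R0 from parent(b,i)
round 1: derive path(d,b) via R0 from parent(d,b)
round 1: derive path(f,g) via R0 from parent(f,g)
round 1: derive path(f,h) via R0 from parent(f,h)
round 1: derive path(g,a) via R0 from parent(g,a)
round 1: derive path(g,g) via R0 from parent(g,g)
round 1: derive path(i,j) via R0 from parent(i,j)
round 1: derive path(j,g) via R0 from parent(j,g)
round 1: derive path(j,i) via R0 from parent(j,i)
round 2: derive path(b,a) via R1 from path(b,g), path(g,a)
round 2: derive path(b,j) via R1 from path(b,i), path(i,j)
round 2: derive path(d,g) via R1 from path(d,b), path(b,g)
round 2: derive path(d,i) via R1 from path(d,b), path(b,i)
round 2: derive path(f,a) via R1 from path(f,g), path(g,a)
round 2: derive path(g,c) via R1 from path(g,a), path(a,c)
round 2: derive path(i,g) via R1 from path(i,j), path(j,g)
round 2: derive path(i,i) via R1 from path(i,j), path(j,i)
round 2: derive path(j,a) via R1 from path(j,g), path(g,a)
round 2: derive path(j,j) via R1 from path(j,i), path(i,j)
round 3: derive path(b,c) via R1 from path(b,a), path(a,c)
round 3: derive path(d,a) via R1 from path(d,b), path(b,a)
round 3: derive path(d,c) via R1 from path(d,g), path(g,c)
round 3: derive path(d,j) via R1 from path(d,b), path(b,j)
round 3: derive path(f,c) via R1 from path(f,a), path(a,c)
round 3: derive path(i,a) via R1 from path(i,g), path(g,a)
round 3: derive path(i,c) via R1 from path(i,g), path(g,c)
round 3: derive path(j,c) via R1 from path(j,a), path(a,c)

yes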